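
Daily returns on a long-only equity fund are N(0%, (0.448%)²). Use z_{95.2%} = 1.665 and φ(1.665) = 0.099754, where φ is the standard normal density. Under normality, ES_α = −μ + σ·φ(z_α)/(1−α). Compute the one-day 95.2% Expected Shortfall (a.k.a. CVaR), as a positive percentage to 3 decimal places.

0.931%

Tail multiplier: φ(z)/(1−α) = 0.099754 / 0.048 = 2.078.
ES = 0.448% × 2.078 = 0.931%.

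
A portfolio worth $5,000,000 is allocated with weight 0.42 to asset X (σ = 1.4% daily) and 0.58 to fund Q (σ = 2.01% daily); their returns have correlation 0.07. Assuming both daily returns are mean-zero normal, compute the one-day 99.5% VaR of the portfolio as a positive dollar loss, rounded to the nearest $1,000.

$173,000

σ_p² = 0.42²·1.4² + 0.58²·2.01² + 2·0.07·0.42·0.58·1.4·2.01 = 1.8008 (%²).
σ_p = √1.8008 = 1.342%.
At 99.5%, z = 2.576.
VaR = 2.576 × 1.342% = 3.457%; on $5,000,000 that is $172,850.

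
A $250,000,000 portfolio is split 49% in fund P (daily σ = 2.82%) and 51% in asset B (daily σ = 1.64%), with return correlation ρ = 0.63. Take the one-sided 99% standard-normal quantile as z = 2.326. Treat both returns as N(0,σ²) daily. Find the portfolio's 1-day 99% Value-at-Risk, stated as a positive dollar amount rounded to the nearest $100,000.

σ_p² = 0.49²·2.82² + 0.51²·1.64² + 2·0.63·0.49·0.51·2.82·1.64 = 4.0652 (%²).
σ_p = √4.0652 = 2.016%.
VaR = 2.326 × 2.016% = 4.689%; on $250,000,000 that is $11,722,500.

$11,700,000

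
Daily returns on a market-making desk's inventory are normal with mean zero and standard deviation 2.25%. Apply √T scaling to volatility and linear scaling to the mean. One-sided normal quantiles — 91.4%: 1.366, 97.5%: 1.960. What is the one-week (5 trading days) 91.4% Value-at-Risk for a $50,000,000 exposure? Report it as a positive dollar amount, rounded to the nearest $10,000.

$3,440,000

σ_{5d} = 2.25% × √5 = 5.031%.
VaR = 1.366 × 5.031% = 6.872%.
On $50,000,000: 0.06872 × $50,000,000 = $3,436,000.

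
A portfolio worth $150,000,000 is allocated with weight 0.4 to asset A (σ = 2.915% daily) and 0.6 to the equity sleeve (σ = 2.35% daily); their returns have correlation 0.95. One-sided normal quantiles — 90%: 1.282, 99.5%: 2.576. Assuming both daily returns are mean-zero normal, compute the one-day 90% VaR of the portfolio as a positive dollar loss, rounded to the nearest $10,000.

$4,890,000

σ_p² = 0.4²·2.915² + 0.6²·2.35² + 2·0.95·0.4·0.6·2.915·2.35 = 6.4714 (%²).
σ_p = √6.4714 = 2.544%.
VaR = 1.282 × 2.544% = 3.261%; on $150,000,000 that is $4,891,500.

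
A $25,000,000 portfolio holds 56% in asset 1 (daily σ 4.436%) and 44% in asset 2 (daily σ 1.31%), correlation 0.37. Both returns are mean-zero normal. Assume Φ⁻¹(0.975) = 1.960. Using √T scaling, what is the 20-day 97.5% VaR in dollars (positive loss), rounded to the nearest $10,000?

$6,030,000

σ_p = √(0.56²·4.436² + 0.44²·1.31² + 2·0.37·0.56·0.44·4.436·1.31) = 2.750%.
σ_{20d} = 2.750% × √20 = 12.298%.
VaR = 1.960 × 12.298% = 24.104%; on $25,000,000 that is $6,026,000.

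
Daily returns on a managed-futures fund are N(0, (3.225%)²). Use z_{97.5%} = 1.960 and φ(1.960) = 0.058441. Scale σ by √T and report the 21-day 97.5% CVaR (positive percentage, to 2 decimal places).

σ_{21d} = 3.225% × √21 = 14.779%.
ES multiplier = φ(z)/(1−α) = 0.058441/0.025 = 2.338.
ES = 14.779% × 2.338 = 34.553%.

34.55%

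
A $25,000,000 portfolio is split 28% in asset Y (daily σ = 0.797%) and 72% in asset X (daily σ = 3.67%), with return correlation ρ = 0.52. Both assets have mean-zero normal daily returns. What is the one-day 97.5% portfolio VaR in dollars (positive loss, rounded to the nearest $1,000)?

$1,355,000

σ_p² = 0.28²·0.797² + 0.72²·3.67² + 2·0.52·0.28·0.72·0.797·3.67 = 7.6453 (%²).
σ_p = √7.6453 = 2.765%.
At 97.5%, z = 1.960.
VaR = 1.960 × 2.765% = 5.419%; on $25,000,000 that is $1,354,750.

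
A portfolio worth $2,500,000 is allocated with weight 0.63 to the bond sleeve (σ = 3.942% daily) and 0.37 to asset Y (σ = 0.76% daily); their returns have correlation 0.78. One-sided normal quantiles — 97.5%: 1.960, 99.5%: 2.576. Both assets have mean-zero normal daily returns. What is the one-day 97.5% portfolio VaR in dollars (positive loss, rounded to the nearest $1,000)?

$133,000

σ_p² = 0.63²·3.942² + 0.37²·0.76² + 2·0.78·0.63·0.37·3.942·0.76 = 7.3361 (%²).
σ_p = √7.3361 = 2.709%.
VaR = 1.960 × 2.709% = 5.310%; on $2,500,000 that is $132,750.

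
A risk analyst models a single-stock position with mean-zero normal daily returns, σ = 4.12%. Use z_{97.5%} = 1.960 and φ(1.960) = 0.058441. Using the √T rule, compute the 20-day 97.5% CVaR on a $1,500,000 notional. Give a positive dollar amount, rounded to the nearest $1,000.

σ_{20d} = 4.12% × √20 = 18.425%.
ES multiplier = φ(z)/(1−α) = 0.058441/0.025 = 2.338.
ES = 18.425% × 2.338 = 43.078%; on $1,500,000: $646,170.

$646,000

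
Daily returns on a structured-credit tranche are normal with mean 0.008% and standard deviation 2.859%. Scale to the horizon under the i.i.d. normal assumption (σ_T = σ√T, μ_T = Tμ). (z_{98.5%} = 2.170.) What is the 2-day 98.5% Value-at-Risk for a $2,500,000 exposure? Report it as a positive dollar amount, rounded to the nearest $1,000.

$219,000

σ_{2d} = 2.859% × √2 = 4.043%; μ_{2d} = 2 × 0.008% = 0.016%.
VaR = −(0.016%) + 2.170 × 4.043% = 8.757%.
On $2,500,000: 0.08757 × $2,500,000 = $218,925.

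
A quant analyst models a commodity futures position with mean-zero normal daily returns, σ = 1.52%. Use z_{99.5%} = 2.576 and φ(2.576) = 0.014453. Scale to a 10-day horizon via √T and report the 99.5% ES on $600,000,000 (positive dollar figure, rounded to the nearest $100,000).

$83,400,000

σ_{10d} = 1.52% × √10 = 4.807%.
ES multiplier = φ(z)/(1−α) = 0.014453/0.005 = 2.891.
ES = 4.807% × 2.891 = 13.897%; on $600,000,000: $83,382,000.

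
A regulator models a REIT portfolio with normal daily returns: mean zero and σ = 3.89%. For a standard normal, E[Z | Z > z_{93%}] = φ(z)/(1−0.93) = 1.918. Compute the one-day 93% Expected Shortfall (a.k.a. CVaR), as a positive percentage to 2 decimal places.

ES = 3.89% × 1.918 = 7.461%.

7.46%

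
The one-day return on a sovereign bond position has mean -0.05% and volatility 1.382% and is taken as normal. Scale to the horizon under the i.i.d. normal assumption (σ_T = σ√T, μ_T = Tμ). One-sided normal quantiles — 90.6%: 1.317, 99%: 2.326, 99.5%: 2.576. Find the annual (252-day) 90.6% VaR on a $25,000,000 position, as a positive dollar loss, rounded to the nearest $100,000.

$10,400,000

σ_{252d} = 1.382% × √252 = 21.939%; μ_{252d} = 252 × -0.05% = -12.600%.
VaR = −(-12.600%) + 1.317 × 21.939% = 41.494%.
On $25,000,000: 0.41494 × $25,000,000 = $10,373,500.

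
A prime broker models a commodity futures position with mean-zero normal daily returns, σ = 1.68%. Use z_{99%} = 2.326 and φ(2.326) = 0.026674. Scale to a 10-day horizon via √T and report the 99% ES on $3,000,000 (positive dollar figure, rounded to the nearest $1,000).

$425,000

σ_{10d} = 1.68% × √10 = 5.313%.
ES multiplier = φ(z)/(1−α) = 0.026674/0.01 = 2.667.
ES = 5.313% × 2.667 = 14.170%; on $3,000,000: $425,100.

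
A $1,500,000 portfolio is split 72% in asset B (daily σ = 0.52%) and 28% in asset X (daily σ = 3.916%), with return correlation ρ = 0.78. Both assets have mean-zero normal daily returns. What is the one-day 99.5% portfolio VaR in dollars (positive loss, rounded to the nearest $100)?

$54,400

σ_p² = 0.72²·0.52² + 0.28²·3.916² + 2·0.78·0.72·0.28·0.52·3.916 = 1.9829 (%²).
σ_p = √1.9829 = 1.408%.
At 99.5%, z = 2.576.
VaR = 2.576 × 1.408% = 3.627%; on $1,500,000 that is $54,405.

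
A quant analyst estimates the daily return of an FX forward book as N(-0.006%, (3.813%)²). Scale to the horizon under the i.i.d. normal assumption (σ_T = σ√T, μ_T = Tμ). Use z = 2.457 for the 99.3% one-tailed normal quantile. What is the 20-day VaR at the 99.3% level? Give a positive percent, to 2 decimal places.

σ_{20d} = 3.813% × √20 = 17.052%; μ_{20d} = 20 × -0.006% = -0.120%.
VaR = −(-0.120%) + 2.457 × 17.052% = 42.017%.

42.02%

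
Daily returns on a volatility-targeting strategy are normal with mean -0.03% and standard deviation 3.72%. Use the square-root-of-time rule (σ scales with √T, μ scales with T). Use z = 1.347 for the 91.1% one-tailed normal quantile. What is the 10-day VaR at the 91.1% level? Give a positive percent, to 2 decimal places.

16.15%

σ_{10d} = 3.72% × √10 = 11.764%; μ_{10d} = 10 × -0.03% = -0.300%.
VaR = −(-0.300%) + 1.347 × 11.764% = 16.146%.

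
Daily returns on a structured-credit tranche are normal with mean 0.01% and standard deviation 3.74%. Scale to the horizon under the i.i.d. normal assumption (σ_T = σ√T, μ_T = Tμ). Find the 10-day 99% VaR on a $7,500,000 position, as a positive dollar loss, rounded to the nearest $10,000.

At 99%, z = 2.326.
σ_{10d} = 3.74% × √10 = 11.827%; μ_{10d} = 10 × 0.01% = 0.100%.
VaR = −(0.100%) + 2.326 × 11.827% = 27.410%.
On $7,500,000: 0.27410 × $7,500,000 = $2,055,750.

$2,060,000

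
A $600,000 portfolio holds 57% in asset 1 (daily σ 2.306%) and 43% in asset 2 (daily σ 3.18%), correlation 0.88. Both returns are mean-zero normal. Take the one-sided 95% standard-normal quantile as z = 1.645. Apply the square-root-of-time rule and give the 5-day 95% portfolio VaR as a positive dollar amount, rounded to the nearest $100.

σ_p = √(0.57²·2.306² + 0.43²·3.18² + 2·0.88·0.57·0.43·2.306·3.18) = 2.600%.
σ_{5d} = 2.600% × √5 = 5.814%.
VaR = 1.645 × 5.814% = 9.564%; on $600,000 that is $57,384.

$57,400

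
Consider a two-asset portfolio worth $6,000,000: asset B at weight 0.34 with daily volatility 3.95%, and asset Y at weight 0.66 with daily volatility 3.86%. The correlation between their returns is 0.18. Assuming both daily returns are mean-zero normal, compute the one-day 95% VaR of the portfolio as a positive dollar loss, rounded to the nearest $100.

σ_p² = 0.34²·3.95² + 0.66²·3.86² + 2·0.18·0.34·0.66·3.95·3.86 = 9.5256 (%²).
σ_p = √9.5256 = 3.086%.
At 95%, z = 1.645.
VaR = 1.645 × 3.086% = 5.076%; on $6,000,000 that is $304,560.

$304,600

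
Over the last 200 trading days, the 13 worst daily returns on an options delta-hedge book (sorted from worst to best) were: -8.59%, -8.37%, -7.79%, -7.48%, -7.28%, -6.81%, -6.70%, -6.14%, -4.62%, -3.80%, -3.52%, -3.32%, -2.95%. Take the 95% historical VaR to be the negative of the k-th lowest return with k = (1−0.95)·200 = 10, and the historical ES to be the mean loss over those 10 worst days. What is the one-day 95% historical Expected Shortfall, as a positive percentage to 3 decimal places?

The 10 worst returns sum to -67.58%.
ES = −(-67.58%) / 10 = 6.758%.

6.758%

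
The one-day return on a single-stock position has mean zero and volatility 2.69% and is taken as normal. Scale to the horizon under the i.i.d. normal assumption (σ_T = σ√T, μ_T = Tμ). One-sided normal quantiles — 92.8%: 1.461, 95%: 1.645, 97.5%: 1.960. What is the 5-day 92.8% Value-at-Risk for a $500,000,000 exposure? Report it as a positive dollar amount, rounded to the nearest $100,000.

$43,900,000

σ_{5d} = 2.69% × √5 = 6.015%.
VaR = 1.461 × 6.015% = 8.788%.
On $500,000,000: 0.08788 × $500,000,000 = $43,940,000.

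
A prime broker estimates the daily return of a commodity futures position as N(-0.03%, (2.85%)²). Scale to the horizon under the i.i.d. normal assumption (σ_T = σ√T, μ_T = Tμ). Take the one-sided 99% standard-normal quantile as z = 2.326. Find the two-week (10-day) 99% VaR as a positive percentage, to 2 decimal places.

σ_{10d} = 2.85% × √10 = 9.012%; μ_{10d} = 10 × -0.03% = -0.300%.
VaR = −(-0.300%) + 2.326 × 9.012% = 21.262%.

21.26%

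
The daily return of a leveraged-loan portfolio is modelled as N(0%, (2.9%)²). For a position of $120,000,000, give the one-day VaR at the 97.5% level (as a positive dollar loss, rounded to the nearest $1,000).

$6,821,000

At 97.5% one-sided, z = 1.960.
VaR = z·σ = 1.960 × 2.9% = 5.684%.
On $120,000,000: 0.05684 × $120,000,000 = $6,820,800.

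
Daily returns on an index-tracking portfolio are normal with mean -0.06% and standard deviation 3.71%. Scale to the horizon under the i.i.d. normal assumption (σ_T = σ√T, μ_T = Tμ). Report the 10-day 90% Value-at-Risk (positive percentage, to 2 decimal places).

At 90%, z = 1.282.
σ_{10d} = 3.71% × √10 = 11.732%; μ_{10d} = 10 × -0.06% = -0.600%.
VaR = −(-0.600%) + 1.282 × 11.732% = 15.640%.

15.64%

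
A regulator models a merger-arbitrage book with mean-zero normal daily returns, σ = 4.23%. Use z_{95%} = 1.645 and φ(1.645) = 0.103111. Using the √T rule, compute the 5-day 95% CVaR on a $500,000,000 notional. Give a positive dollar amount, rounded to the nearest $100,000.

$97,500,000

σ_{5d} = 4.23% × √5 = 9.459%.
ES multiplier = φ(z)/(1−α) = 0.103111/0.05 = 2.062.
ES = 9.459% × 2.062 = 19.504%; on $500,000,000: $97,520,000.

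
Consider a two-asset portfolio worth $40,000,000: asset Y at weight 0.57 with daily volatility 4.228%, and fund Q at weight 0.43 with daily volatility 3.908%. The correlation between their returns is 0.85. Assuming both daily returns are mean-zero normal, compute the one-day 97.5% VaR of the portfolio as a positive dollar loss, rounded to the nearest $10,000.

$3,090,000

σ_p² = 0.57²·4.228² + 0.43²·3.908² + 2·0.85·0.57·0.43·4.228·3.908 = 15.5164 (%²).
σ_p = √15.5164 = 3.939%.
At 97.5%, z = 1.960.
VaR = 1.960 × 3.939% = 7.720%; on $40,000,000 that is $3,088,000.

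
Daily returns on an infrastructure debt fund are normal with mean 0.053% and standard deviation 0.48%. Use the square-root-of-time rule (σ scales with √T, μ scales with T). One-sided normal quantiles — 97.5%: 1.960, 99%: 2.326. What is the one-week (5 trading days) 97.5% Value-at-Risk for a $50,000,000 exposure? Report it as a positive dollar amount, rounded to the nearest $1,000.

σ_{5d} = 0.48% × √5 = 1.073%; μ_{5d} = 5 × 0.053% = 0.265%.
VaR = −(0.265%) + 1.960 × 1.073% = 1.838%.
On $50,000,000: 0.01838 × $50,000,000 = $919,000.

$919,000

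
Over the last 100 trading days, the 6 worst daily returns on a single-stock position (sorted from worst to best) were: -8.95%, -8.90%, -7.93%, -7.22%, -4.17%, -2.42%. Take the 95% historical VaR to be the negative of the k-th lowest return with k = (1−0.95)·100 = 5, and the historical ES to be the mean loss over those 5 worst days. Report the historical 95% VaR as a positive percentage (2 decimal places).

4.17%

k = 5; the 5th lowest return is -4.17%, so VaR = 4.17%.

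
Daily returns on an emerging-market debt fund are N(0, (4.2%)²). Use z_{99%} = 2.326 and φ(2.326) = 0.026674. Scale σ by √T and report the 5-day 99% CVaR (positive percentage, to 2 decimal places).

25.05%

σ_{5d} = 4.2% × √5 = 9.391%.
ES multiplier = φ(z)/(1−α) = 0.026674/0.01 = 2.667.
ES = 9.391% × 2.667 = 25.046%.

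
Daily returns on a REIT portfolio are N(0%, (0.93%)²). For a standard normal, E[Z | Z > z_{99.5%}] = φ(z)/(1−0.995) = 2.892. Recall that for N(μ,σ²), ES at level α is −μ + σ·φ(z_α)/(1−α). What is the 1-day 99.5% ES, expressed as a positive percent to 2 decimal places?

ES = 0.93% × 2.892 = 2.690%.

2.69%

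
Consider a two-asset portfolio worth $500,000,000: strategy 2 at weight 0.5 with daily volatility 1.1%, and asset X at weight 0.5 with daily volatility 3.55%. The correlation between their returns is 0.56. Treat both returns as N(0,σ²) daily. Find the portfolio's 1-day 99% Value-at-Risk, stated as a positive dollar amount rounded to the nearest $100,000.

$24,800,000

σ_p² = 0.5²·1.1² + 0.5²·3.55² + 2·0.56·0.5·0.5·1.1·3.55 = 4.5465 (%²).
σ_p = √4.5465 = 2.132%.
At 99%, z = 2.326.
VaR = 2.326 × 2.132% = 4.959%; on $500,000,000 that is $24,795,000.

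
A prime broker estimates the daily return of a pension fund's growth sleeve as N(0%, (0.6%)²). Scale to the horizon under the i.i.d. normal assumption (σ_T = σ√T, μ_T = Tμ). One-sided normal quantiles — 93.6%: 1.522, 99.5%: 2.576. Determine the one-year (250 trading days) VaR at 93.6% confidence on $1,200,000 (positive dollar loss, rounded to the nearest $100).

$173,300

σ_{250d} = 0.6% × √250 = 9.487%.
VaR = 1.522 × 9.487% = 14.439%.
On $1,200,000: 0.14439 × $1,200,000 = $173,268.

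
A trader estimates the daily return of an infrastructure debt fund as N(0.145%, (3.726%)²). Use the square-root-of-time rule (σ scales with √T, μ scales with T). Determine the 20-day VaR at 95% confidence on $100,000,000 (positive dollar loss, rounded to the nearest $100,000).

$24,500,000

At 95%, z = 1.645.
σ_{20d} = 3.726% × √20 = 16.663%; μ_{20d} = 20 × 0.145% = 2.900%.
VaR = −(2.900%) + 1.645 × 16.663% = 24.511%.
On $100,000,000: 0.24511 × $100,000,000 = $24,511,000.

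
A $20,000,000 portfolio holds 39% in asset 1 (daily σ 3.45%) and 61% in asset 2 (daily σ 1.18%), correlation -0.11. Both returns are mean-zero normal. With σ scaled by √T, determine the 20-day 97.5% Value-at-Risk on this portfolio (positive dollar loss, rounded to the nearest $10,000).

$2,550,000

σ_p = √(0.39²·3.45² + 0.61²·1.18² + 2·-0.11·0.39·0.61·3.45·1.18) = 1.454%.
σ_{20d} = 1.454% × √20 = 6.502%.
z(97.5%) = 1.960.
VaR = 1.960 × 6.502% = 12.744%; on $20,000,000 that is $2,548,800.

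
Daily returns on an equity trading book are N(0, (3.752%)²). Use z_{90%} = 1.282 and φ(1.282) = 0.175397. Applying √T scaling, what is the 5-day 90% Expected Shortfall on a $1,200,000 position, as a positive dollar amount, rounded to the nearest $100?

σ_{5d} = 3.752% × √5 = 8.390%.
ES multiplier = φ(z)/(1−α) = 0.175397/0.1 = 1.754.
ES = 8.390% × 1.754 = 14.716%; on $1,200,000: $176,592.

$176,600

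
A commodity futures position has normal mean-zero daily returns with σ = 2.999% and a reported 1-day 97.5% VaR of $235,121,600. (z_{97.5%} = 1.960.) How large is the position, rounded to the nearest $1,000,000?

VaR as a fraction of value: z·σ = 1.960 × 2.999% = 5.87804%.
Position = $235,121,600 / 0.0587804 = $4,000,000,000.

$4,000,000,000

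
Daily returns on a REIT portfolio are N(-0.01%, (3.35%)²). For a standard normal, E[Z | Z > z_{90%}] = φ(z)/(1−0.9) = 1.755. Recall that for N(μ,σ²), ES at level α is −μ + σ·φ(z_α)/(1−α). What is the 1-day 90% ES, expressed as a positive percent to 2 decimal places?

ES = −(-0.01%) + 3.35% × 1.755 = 5.889%.

5.89%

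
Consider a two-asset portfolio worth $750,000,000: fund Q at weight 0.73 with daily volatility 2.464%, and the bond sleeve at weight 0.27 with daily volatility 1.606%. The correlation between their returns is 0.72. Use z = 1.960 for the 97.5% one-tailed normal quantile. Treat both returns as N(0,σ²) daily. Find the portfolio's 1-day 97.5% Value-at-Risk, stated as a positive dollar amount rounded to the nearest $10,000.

σ_p² = 0.73²·2.464² + 0.27²·1.606² + 2·0.72·0.73·0.27·2.464·1.606 = 4.5466 (%²).
σ_p = √4.5466 = 2.132%.
VaR = 1.960 × 2.132% = 4.179%; on $750,000,000 that is $31,342,500.

$31,340,000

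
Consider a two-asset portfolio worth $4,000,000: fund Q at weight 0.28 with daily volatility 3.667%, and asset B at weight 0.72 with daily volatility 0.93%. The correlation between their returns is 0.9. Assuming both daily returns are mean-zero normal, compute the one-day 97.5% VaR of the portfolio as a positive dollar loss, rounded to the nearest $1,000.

$130,000

σ_p² = 0.28²·3.667² + 0.72²·0.93² + 2·0.9·0.28·0.72·3.667·0.93 = 2.7401 (%²).
σ_p = √2.7401 = 1.655%.
At 97.5%, z = 1.960.
VaR = 1.960 × 1.655% = 3.244%; on $4,000,000 that is $129,760.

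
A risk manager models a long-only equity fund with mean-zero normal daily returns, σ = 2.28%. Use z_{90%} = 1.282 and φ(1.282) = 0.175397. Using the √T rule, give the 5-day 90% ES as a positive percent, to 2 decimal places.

σ_{5d} = 2.28% × √5 = 5.098%.
ES multiplier = φ(z)/(1−α) = 0.175397/0.1 = 1.754.
ES = 5.098% × 1.754 = 8.942%.

8.94%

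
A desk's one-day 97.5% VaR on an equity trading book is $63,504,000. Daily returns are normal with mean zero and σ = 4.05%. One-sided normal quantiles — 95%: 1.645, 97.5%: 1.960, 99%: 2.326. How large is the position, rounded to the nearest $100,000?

VaR as a fraction of value: z·σ = 1.960 × 4.05% = 7.938%.
Position = $63,504,000 / 0.07938 = $800,000,000.

$800,000,000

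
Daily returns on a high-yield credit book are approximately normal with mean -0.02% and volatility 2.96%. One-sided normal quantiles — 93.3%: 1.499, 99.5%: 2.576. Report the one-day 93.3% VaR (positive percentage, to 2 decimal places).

VaR = −μ + z·σ = −(-0.02%) + 1.499 × 2.96% = 4.457%.

4.46%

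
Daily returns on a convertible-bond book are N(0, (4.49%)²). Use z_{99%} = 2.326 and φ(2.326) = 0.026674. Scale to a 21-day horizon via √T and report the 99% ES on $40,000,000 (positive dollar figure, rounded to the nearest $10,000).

$21,950,000

σ_{21d} = 4.49% × √21 = 20.576%.
ES multiplier = φ(z)/(1−α) = 0.026674/0.01 = 2.667.
ES = 20.576% × 2.667 = 54.876%; on $40,000,000: $21,950,400.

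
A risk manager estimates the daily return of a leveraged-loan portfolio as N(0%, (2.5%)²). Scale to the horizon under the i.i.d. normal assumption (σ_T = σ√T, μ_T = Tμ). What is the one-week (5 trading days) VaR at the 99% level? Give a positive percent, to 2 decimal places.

At 99%, z = 2.326.
σ_{5d} = 2.5% × √5 = 5.590%.
VaR = 2.326 × 5.590% = 13.002%.

13.00%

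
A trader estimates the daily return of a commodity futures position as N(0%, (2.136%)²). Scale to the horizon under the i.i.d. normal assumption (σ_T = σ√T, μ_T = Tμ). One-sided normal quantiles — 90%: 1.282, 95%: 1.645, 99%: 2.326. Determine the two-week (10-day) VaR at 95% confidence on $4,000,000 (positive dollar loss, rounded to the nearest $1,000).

$444,000

σ_{10d} = 2.136% × √10 = 6.755%.
VaR = 1.645 × 6.755% = 11.112%.
On $4,000,000: 0.11112 × $4,000,000 = $444,480.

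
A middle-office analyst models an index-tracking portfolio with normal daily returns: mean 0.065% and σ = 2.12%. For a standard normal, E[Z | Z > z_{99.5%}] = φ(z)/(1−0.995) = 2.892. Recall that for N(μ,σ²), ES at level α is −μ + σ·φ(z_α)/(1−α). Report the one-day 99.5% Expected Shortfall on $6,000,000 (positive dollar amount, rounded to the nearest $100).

$364,000

ES = −(0.065%) + 2.12% × 2.892 = 6.066%.
On $6,000,000: 0.06066 × $6,000,000 = $363,960.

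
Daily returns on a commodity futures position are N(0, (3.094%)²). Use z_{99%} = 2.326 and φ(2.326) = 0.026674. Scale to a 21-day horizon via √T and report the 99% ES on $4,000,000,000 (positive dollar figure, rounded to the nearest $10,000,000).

$1,510,000,000

σ_{21d} = 3.094% × √21 = 14.178%.
ES multiplier = φ(z)/(1−α) = 0.026674/0.01 = 2.667.
ES = 14.178% × 2.667 = 37.813%; on $4,000,000,000: $1,512,520,000.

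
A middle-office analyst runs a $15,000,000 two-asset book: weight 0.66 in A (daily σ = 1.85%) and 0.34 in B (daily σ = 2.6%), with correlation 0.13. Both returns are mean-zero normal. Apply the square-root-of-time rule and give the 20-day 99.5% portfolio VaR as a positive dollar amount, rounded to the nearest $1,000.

$2,761,000

σ_p = √(0.66²·1.85² + 0.34²·2.6² + 2·0.13·0.66·0.34·1.85·2.6) = 1.598%.
σ_{20d} = 1.598% × √20 = 7.146%.
z(99.5%) = 2.576.
VaR = 2.576 × 7.146% = 18.408%; on $15,000,000 that is $2,761,200.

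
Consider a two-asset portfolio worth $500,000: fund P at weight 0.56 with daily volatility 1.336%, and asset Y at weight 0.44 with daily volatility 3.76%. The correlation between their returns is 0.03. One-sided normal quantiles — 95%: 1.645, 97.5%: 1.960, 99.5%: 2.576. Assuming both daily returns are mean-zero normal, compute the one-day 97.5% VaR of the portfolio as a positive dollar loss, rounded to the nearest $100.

σ_p² = 0.56²·1.336² + 0.44²·3.76² + 2·0.03·0.56·0.44·1.336·3.76 = 3.3710 (%²).
σ_p = √3.3710 = 1.836%.
VaR = 1.960 × 1.836% = 3.599%; on $500,000 that is $17,995.

$18,000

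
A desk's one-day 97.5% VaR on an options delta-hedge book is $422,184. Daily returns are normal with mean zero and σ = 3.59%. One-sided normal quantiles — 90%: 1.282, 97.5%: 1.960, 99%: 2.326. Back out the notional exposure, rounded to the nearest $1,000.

VaR as a fraction of value: z·σ = 1.960 × 3.59% = 7.0364%.
Position = $422,184 / 0.070364 = $6,000,000.

$6,000,000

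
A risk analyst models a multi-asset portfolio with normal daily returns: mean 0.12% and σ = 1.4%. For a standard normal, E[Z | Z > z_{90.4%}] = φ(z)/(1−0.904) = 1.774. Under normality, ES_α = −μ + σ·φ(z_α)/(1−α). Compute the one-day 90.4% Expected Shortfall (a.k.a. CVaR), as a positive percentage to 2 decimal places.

2.36%

ES = −(0.12%) + 1.4% × 1.774 = 2.364%.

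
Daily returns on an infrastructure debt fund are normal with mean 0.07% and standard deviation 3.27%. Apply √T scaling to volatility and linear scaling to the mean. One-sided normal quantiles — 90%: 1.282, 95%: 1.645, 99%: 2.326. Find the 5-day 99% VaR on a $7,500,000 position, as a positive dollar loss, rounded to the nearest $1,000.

$1,249,000

σ_{5d} = 3.27% × √5 = 7.312%; μ_{5d} = 5 × 0.07% = 0.350%.
VaR = −(0.350%) + 2.326 × 7.312% = 16.658%.
On $7,500,000: 0.16658 × $7,500,000 = $1,249,350.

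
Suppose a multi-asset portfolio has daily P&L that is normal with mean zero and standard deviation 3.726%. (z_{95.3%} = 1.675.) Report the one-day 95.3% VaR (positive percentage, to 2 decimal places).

VaR = z·σ = 1.675 × 3.726% = 6.241%.

6.24%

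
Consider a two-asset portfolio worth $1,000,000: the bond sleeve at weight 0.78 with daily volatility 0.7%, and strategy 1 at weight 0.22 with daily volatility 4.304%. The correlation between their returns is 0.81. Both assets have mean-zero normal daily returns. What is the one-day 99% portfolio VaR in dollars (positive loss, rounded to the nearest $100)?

$33,200

σ_p² = 0.78²·0.7² + 0.22²·4.304² + 2·0.81·0.78·0.22·0.7·4.304 = 2.0322 (%²).
σ_p = √2.0322 = 1.426%.
At 99%, z = 2.326.
VaR = 2.326 × 1.426% = 3.317%; on $1,000,000 that is $33,170.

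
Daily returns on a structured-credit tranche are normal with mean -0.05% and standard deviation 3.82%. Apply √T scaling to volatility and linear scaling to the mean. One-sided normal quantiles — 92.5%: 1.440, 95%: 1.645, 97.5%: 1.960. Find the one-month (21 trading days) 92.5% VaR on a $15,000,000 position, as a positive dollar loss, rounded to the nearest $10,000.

σ_{21d} = 3.82% × √21 = 17.505%; μ_{21d} = 21 × -0.05% = -1.050%.
VaR = −(-1.050%) + 1.440 × 17.505% = 26.257%.
On $15,000,000: 0.26257 × $15,000,000 = $3,938,550.

$3,940,000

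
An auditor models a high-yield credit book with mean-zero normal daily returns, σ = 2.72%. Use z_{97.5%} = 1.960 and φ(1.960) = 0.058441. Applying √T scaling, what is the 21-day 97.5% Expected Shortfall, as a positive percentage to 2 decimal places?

σ_{21d} = 2.72% × √21 = 12.465%.
ES multiplier = φ(z)/(1−α) = 0.058441/0.025 = 2.338.
ES = 12.465% × 2.338 = 29.143%.

29.14%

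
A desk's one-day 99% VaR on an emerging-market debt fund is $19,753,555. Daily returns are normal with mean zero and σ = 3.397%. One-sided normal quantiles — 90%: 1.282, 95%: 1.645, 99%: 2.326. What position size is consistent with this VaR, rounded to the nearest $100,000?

$250,000,000

VaR as a fraction of value: z·σ = 2.326 × 3.397% = 7.90142%.
Position = $19,753,555 / 0.0790142 = $250,000,000.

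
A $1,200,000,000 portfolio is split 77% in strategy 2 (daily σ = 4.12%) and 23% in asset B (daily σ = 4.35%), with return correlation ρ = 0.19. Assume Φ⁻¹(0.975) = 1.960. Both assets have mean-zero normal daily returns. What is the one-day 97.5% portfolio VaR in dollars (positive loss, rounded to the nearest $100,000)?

$82,400,000

σ_p² = 0.77²·4.12² + 0.23²·4.35² + 2·0.19·0.77·0.23·4.12·4.35 = 12.2712 (%²).
σ_p = √12.2712 = 3.503%.
VaR = 1.960 × 3.503% = 6.866%; on $1,200,000,000 that is $82,392,000.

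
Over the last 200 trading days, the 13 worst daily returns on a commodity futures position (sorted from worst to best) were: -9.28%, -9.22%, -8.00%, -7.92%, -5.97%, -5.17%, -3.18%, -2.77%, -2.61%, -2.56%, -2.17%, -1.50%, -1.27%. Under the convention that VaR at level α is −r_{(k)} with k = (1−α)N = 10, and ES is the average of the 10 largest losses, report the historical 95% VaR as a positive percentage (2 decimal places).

2.56%

k = 10; the 10th lowest return is -2.56%, so VaR = 2.56%.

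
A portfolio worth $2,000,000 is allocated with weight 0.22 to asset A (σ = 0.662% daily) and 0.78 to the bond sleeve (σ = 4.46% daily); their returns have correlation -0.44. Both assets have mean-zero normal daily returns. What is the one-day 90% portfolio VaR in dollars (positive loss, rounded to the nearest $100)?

σ_p² = 0.22²·0.662² + 0.78²·4.46² + 2·-0.44·0.22·0.78·0.662·4.46 = 11.6774 (%²).
σ_p = √11.6774 = 3.417%.
At 90%, z = 1.282.
VaR = 1.282 × 3.417% = 4.381%; on $2,000,000 that is $87,620.

$87,600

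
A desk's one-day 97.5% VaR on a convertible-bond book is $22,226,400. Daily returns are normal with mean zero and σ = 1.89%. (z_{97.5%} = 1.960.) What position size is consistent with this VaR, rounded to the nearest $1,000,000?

VaR as a fraction of value: z·σ = 1.960 × 1.89% = 3.7044%.
Position = $22,226,400 / 0.037044 = $600,000,000.

$600,000,000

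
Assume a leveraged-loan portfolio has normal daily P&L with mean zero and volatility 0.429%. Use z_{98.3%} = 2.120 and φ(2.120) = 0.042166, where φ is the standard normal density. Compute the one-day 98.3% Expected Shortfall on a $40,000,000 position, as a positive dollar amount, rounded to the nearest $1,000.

Tail multiplier: φ(z)/(1−α) = 0.042166 / 0.017 = 2.480.
ES = 0.429% × 2.480 = 1.064%.
On $40,000,000: 0.01064 × $40,000,000 = $425,600.

$426,000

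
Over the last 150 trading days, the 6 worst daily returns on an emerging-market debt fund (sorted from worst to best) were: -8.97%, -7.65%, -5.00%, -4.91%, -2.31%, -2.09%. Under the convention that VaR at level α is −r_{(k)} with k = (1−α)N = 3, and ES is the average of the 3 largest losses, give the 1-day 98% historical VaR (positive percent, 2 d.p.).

k = 3; the 3rd lowest return is -5.00%, so VaR = 5.00%.

5.00%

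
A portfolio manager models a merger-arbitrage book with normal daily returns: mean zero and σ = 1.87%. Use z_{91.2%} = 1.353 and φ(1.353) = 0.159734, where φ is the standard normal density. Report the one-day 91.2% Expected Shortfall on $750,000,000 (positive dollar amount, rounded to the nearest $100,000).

Tail multiplier: φ(z)/(1−α) = 0.159734 / 0.088 = 1.815.
ES = 1.87% × 1.815 = 3.394%.
On $750,000,000: 0.03394 × $750,000,000 = $25,455,000.

$25,500,000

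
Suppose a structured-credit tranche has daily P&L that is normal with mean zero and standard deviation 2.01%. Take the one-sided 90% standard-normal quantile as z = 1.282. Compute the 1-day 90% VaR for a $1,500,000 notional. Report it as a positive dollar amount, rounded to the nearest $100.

$38,700

VaR = z·σ = 1.282 × 2.01% = 2.577%.
On $1,500,000: 0.02577 × $1,500,000 = $38,655.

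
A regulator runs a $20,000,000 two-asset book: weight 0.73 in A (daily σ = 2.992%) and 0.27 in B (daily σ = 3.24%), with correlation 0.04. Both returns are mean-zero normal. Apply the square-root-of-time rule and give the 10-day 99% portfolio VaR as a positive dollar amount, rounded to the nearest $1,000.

σ_p = √(0.73²·2.992² + 0.27²·3.24² + 2·0.04·0.73·0.27·2.992·3.24) = 2.385%.
σ_{10d} = 2.385% × √10 = 7.542%.
z(99%) = 2.326.
VaR = 2.326 × 7.542% = 17.543%; on $20,000,000 that is $3,508,600.

$3,509,000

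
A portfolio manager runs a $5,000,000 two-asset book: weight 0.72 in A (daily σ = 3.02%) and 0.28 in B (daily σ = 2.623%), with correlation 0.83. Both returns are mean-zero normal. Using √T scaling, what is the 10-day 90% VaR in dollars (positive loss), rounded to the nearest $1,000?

σ_p = √(0.72²·3.02² + 0.28²·2.623² + 2·0.83·0.72·0.28·3.02·2.623) = 2.814%.
σ_{10d} = 2.814% × √10 = 8.899%.
z(90%) = 1.282.
VaR = 1.282 × 8.899% = 11.409%; on $5,000,000 that is $570,450.

$570,000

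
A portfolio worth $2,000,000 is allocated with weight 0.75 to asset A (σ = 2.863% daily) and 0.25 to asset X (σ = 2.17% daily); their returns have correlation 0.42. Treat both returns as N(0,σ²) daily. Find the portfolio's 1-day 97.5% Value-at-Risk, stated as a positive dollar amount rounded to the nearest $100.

$95,100

σ_p² = 0.75²·2.863² + 0.25²·2.17² + 2·0.42·0.75·0.25·2.863·2.17 = 5.8835 (%²).
σ_p = √5.8835 = 2.426%.
At 97.5%, z = 1.960.
VaR = 1.960 × 2.426% = 4.755%; on $2,000,000 that is $95,100.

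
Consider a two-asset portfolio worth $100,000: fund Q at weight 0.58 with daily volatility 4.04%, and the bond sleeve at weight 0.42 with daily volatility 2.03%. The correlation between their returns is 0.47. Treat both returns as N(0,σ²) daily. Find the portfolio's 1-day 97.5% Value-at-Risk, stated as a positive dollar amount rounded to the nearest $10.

σ_p² = 0.58²·4.04² + 0.42²·2.03² + 2·0.47·0.58·0.42·4.04·2.03 = 8.0955 (%²).
σ_p = √8.0955 = 2.845%.
At 97.5%, z = 1.960.
VaR = 1.960 × 2.845% = 5.576%; on $100,000 that is $5,576.

$5,580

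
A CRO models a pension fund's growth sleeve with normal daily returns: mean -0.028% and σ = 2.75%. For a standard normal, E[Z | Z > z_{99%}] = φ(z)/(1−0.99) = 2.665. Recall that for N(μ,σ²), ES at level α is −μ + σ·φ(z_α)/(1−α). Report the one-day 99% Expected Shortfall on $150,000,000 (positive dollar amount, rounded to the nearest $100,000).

ES = −(-0.028%) + 2.75% × 2.665 = 7.357%.
On $150,000,000: 0.07357 × $150,000,000 = $11,035,500.

$11,000,000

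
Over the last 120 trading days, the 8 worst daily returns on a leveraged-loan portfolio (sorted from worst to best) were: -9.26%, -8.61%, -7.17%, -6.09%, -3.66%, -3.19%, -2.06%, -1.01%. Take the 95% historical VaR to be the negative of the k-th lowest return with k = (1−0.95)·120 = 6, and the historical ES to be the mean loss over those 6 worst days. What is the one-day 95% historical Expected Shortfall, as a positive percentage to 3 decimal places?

The 6 worst returns sum to -37.98%.
ES = −(-37.98%) / 6 = 6.33% ≈ 6.330%.

6.330%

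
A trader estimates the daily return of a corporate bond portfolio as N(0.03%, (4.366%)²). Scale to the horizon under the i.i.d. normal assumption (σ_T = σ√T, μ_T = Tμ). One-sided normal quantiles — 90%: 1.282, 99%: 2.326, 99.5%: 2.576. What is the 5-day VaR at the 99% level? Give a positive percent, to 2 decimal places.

22.56%

σ_{5d} = 4.366% × √5 = 9.763%; μ_{5d} = 5 × 0.03% = 0.150%.
VaR = −(0.150%) + 2.326 × 9.763% = 22.559%.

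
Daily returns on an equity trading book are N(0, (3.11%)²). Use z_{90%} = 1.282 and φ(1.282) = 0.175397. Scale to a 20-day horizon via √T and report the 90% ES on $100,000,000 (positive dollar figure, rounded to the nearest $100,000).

$24,400,000

σ_{20d} = 3.11% × √20 = 13.908%.
ES multiplier = φ(z)/(1−α) = 0.175397/0.1 = 1.754.
ES = 13.908% × 1.754 = 24.395%; on $100,000,000: $24,395,000.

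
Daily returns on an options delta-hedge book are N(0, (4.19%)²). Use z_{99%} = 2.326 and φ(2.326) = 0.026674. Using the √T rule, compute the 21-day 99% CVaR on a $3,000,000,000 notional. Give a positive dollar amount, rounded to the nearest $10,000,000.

$1,540,000,000

σ_{21d} = 4.19% × √21 = 19.201%.
ES multiplier = φ(z)/(1−α) = 0.026674/0.01 = 2.667.
ES = 19.201% × 2.667 = 51.209%; on $3,000,000,000: $1,536,270,000.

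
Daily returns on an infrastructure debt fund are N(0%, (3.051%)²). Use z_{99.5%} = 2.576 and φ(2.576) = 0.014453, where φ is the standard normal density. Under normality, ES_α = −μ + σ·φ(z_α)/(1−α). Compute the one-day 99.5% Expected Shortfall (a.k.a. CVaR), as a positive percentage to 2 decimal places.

8.82%

Tail multiplier: φ(z)/(1−α) = 0.014453 / 0.005 = 2.891.
ES = 3.051% × 2.891 = 8.820%.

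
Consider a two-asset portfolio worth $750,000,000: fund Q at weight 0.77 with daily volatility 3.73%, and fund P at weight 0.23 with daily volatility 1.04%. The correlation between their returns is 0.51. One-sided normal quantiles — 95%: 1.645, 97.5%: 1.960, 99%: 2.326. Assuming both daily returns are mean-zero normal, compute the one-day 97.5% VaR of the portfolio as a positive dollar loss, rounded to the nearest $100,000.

σ_p² = 0.77²·3.73² + 0.23²·1.04² + 2·0.51·0.77·0.23·3.73·1.04 = 9.0069 (%²).
σ_p = √9.0069 = 3.001%.
VaR = 1.960 × 3.001% = 5.882%; on $750,000,000 that is $44,115,000.

$44,100,000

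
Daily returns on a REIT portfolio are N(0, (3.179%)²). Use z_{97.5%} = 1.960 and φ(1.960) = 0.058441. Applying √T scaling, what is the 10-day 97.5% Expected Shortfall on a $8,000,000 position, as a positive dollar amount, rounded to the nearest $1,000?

$1,880,000

σ_{10d} = 3.179% × √10 = 10.053%.
ES multiplier = φ(z)/(1−α) = 0.058441/0.025 = 2.338.
ES = 10.053% × 2.338 = 23.504%; on $8,000,000: $1,880,320.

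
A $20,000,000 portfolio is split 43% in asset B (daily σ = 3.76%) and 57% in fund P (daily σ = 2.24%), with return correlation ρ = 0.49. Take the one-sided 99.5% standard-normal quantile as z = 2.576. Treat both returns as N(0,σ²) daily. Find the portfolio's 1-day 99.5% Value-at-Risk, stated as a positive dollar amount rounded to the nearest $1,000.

σ_p² = 0.43²·3.76² + 0.57²·2.24² + 2·0.49·0.43·0.57·3.76·2.24 = 6.2673 (%²).
σ_p = √6.2673 = 2.503%.
VaR = 2.576 × 2.503% = 6.448%; on $20,000,000 that is $1,289,600.

$1,290,000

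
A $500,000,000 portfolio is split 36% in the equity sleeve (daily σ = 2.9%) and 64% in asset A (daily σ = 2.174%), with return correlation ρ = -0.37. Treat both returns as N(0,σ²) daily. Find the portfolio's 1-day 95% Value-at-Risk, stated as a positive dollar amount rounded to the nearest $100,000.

$11,500,000

σ_p² = 0.36²·2.9² + 0.64²·2.174² + 2·-0.37·0.36·0.64·2.9·2.174 = 1.9509 (%²).
σ_p = √1.9509 = 1.397%.
At 95%, z = 1.645.
VaR = 1.645 × 1.397% = 2.298%; on $500,000,000 that is $11,490,000.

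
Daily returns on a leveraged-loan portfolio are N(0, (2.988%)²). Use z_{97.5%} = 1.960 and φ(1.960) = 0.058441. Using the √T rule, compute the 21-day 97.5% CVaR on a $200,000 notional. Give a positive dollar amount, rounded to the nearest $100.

$64,000

σ_{21d} = 2.988% × √21 = 13.693%.
ES multiplier = φ(z)/(1−α) = 0.058441/0.025 = 2.338.
ES = 13.693% × 2.338 = 32.014%; on $200,000: $64,028.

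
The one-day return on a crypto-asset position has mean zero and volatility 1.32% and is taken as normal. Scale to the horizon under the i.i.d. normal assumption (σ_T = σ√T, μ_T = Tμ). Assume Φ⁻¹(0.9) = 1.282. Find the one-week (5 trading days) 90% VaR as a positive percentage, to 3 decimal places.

σ_{5d} = 1.32% × √5 = 2.952%.
VaR = 1.282 × 2.952% = 3.784%.

3.784%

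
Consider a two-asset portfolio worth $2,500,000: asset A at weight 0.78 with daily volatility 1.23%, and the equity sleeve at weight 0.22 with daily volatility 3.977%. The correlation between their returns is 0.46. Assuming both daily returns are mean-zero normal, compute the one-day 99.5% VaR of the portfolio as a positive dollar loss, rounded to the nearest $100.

σ_p² = 0.78²·1.23² + 0.22²·3.977² + 2·0.46·0.78·0.22·1.23·3.977 = 2.4582 (%²).
σ_p = √2.4582 = 1.568%.
At 99.5%, z = 2.576.
VaR = 2.576 × 1.568% = 4.039%; on $2,500,000 that is $100,975.

$101,000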